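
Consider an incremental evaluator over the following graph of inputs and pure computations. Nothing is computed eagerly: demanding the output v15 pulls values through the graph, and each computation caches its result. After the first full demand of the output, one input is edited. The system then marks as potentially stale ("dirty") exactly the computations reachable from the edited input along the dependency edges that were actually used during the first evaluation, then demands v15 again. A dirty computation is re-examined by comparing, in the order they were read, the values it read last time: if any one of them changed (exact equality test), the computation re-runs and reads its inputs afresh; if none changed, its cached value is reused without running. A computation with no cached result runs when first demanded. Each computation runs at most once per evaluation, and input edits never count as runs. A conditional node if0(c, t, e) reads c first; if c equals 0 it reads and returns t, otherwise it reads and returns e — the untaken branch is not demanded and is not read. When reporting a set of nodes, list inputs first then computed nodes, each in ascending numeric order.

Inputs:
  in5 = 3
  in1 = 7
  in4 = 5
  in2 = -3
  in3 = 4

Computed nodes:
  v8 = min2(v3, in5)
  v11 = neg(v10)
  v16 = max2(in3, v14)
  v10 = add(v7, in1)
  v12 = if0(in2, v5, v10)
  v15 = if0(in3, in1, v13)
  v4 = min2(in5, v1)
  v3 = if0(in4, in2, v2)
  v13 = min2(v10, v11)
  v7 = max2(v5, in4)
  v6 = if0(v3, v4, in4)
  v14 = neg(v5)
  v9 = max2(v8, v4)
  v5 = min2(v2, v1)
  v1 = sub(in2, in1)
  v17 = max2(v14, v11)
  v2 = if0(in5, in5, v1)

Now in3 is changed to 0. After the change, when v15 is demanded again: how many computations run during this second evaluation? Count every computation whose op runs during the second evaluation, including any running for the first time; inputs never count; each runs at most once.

Run set: v15 (1 run).

Initial pass — values computed on the first demand:
  v1 = sub(-3, 7) = -10
  v2 = if0(in5=3 -> else branch v1) = -10
  v5 = min2(-10, -10) = -10
  v7 = max2(-10, 5) = 5
  v10 = add(5, 7) = 12
  v11 = neg(12) = -12
  v13 = min2(12, -12) = -12
  v15 = if0(in3=4 -> else branch v13) = -12

Second demand — change propagation:
  v15: re-runs because in3 4->0; new result 7.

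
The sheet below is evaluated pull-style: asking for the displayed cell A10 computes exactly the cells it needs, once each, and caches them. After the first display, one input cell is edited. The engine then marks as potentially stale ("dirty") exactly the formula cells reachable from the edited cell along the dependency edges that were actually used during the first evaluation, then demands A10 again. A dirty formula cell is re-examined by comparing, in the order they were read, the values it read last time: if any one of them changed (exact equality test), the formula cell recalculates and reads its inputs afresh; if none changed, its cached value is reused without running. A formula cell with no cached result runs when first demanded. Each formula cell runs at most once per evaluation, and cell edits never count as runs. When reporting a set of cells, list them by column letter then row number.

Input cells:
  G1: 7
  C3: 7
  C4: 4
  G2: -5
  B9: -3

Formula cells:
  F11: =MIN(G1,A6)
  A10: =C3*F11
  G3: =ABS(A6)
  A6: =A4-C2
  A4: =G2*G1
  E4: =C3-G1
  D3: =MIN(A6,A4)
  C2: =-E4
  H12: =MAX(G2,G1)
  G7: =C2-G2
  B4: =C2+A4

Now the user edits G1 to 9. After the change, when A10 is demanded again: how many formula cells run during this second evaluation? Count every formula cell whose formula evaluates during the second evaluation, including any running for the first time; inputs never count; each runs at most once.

First demand of the output computes:
  A4 = -5 * 7 = -35
  E4 = 7 - 7 = 0
  C2 = -(0) = 0
  A6 = -35 - 0 = -35
  F11 = MIN(7, -35) = -35
  A10 = 7 * -35 = -245

After the edit, cleaning proceeds:
  A4: a read changed (G1 7->9) — executes, giving -45.
  E4: a read changed (G1 7->9) — executes, giving -2.
  C2: a read changed (E4 0->-2) — executes, giving 2.
  A6: a read changed (A4 -35->-45; C2 0->2) — executes, giving -47.
  F11: a read changed (G1 7->9; A6 -35->-47) — executes, giving -47.
  A10: a read changed (F11 -35->-47) — executes, giving -329.

6 formula cells run: A4, A6, A10, C2, E4, F11.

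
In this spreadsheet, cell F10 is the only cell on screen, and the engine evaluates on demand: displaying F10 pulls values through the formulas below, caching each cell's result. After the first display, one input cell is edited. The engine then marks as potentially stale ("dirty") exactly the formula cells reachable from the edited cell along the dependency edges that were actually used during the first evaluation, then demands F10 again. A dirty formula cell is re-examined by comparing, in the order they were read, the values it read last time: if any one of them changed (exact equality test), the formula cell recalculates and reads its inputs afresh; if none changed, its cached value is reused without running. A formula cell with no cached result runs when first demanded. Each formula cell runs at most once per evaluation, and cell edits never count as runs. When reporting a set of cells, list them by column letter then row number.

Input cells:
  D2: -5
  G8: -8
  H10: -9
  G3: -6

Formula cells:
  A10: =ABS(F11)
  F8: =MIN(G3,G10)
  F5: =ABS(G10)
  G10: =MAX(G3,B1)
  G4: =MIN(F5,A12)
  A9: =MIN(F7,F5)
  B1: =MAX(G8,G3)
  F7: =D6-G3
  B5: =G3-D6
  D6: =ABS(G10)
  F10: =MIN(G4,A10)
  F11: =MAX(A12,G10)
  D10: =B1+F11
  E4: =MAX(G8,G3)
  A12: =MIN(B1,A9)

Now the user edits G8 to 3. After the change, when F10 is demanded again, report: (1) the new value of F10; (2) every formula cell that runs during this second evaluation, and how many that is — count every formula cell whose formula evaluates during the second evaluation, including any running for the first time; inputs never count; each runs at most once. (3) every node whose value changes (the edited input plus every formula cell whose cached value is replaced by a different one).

F10 now evaluates to 3.
Run set: A9, A10, A12, B1, D6, F5, F7, F10, F11, G4, G10 (11 run).
Changed values: A9, A10, A12, B1, D6, F5, F7, F10, F11, G4, G8, G10.

Initial pass — values computed on the first demand:
  B1 = MAX(-8, -6) = -6
  G10 = MAX(-6, -6) = -6
  D6 = ABS(-6) = 6
  F5 = ABS(-6) = 6
  F7 = 6 - -6 = 12
  A9 = MIN(12, 6) = 6
  A12 = MIN(-6, 6) = -6
  F11 = MAX(-6, -6) = -6
  A10 = ABS(-6) = 6
  G4 = MIN(6, -6) = -6
  F10 = MIN(-6, 6) = -6

Second demand — change propagation:
  B1: re-runs because G8 -8->3; new result 3.
  G10: re-runs because B1 -6->3; new result 3.
  D6: re-runs because G10 -6->3; new result 3.
  F5: re-runs because G10 -6->3; new result 3.
  F7: re-runs because D6 6->3; new result 9.
  A9: re-runs because F7 12->9; F5 6->3; new result 3.
  A12: re-runs because B1 -6->3; A9 6->3; new result 3.
  F11: re-runs because A12 -6->3; G10 -6->3; new result 3.
  A10: re-runs because F11 -6->3; new result 3.
  G4: re-runs because F5 6->3; A12 -6->3; new result 3.
  F10: re-runs because G4 -6->3; A10 6->3; new result 3.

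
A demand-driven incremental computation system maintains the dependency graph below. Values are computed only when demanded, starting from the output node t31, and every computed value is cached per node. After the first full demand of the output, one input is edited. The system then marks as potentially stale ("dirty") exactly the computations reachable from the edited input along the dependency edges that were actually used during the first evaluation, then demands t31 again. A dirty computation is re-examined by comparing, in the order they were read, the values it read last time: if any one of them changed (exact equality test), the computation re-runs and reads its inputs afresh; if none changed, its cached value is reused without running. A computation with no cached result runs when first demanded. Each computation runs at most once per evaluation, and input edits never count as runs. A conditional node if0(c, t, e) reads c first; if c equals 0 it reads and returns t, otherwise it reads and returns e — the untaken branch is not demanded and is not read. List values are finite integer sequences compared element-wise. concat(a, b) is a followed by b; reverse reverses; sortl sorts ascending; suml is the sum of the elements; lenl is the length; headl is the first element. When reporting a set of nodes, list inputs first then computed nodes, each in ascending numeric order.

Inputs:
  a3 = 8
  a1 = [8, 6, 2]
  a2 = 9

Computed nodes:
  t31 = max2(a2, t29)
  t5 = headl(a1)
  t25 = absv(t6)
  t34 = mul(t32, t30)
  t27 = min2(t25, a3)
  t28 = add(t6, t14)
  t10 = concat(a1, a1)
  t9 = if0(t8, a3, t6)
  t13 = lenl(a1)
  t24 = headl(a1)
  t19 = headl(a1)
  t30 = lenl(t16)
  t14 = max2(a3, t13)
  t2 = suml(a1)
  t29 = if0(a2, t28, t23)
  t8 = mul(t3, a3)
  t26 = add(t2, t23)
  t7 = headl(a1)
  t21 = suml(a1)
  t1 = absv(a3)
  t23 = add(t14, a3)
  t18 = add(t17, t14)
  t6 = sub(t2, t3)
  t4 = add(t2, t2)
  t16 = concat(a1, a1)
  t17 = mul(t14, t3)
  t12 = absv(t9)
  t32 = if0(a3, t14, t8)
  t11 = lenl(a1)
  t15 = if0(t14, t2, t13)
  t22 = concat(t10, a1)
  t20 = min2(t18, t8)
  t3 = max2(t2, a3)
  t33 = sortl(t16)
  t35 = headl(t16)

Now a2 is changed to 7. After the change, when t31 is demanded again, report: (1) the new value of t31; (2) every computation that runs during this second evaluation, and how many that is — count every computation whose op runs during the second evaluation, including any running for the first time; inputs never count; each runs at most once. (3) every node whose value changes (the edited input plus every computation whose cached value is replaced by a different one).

New value of t31: 16.
Computations that run: t29, t31 — 2 in total.
Values that change: a2.

First evaluation (everything demanded from the output):
  t13 = lenl([8, 6, 2]) = 3
  t14 = max2(8, 3) = 8
  t23 = add(8, 8) = 16
  t29 = if0(a2=9 -> else branch t23) = 16
  t31 = max2(9, 16) = 16

Propagation after the edit:
  t29: runs — a2 9->7; result 16 (same value as before).
  t31: runs — a2 9->7; result 16 (same value as before).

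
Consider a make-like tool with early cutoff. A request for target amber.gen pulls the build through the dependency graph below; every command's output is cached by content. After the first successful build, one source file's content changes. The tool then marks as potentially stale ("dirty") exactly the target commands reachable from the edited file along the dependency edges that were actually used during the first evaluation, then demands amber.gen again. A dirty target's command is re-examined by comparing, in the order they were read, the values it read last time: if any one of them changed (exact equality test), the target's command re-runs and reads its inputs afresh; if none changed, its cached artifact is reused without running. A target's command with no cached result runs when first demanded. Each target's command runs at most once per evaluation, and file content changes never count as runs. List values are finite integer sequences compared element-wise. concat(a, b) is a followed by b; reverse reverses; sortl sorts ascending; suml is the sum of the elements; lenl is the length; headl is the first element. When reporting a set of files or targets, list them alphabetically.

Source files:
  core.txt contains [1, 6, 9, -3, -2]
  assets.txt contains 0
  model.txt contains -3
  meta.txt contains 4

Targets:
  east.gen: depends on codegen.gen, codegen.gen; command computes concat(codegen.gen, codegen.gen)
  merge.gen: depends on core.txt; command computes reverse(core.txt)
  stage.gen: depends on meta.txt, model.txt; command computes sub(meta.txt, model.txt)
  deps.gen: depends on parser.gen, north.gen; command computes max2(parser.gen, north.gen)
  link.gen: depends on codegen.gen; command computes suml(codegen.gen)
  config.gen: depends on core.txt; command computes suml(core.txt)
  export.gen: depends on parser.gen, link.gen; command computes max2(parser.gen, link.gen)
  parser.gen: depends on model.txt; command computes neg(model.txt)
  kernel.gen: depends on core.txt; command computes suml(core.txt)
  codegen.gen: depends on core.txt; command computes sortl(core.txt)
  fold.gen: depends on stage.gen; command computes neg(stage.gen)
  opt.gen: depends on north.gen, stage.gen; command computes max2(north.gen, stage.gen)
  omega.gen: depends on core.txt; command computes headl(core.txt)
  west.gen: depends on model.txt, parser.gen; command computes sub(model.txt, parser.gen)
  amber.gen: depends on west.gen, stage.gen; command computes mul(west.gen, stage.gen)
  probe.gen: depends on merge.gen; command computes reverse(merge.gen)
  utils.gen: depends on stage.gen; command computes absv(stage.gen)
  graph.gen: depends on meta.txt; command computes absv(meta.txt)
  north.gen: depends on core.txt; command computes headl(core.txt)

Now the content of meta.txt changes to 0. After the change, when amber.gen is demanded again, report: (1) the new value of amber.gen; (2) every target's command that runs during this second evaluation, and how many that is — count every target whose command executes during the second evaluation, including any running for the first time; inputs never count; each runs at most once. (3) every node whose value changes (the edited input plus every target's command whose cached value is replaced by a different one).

First demand of the output computes:
  parser.gen = neg(-3) = 3
  stage.gen = sub(4, -3) = 7
  west.gen = sub(-3, 3) = -6
  amber.gen = mul(-6, 7) = -42

After the edit, cleaning proceeds:
  stage.gen: a read changed (meta.txt 4->0) — executes, giving 3.
  amber.gen: a read changed (stage.gen 7->3) — executes, giving -18.

Demanding amber.gen again yields -18.
2 target commands run: amber.gen, stage.gen.
The nodes whose values change: amber.gen, meta.txt, stage.gen.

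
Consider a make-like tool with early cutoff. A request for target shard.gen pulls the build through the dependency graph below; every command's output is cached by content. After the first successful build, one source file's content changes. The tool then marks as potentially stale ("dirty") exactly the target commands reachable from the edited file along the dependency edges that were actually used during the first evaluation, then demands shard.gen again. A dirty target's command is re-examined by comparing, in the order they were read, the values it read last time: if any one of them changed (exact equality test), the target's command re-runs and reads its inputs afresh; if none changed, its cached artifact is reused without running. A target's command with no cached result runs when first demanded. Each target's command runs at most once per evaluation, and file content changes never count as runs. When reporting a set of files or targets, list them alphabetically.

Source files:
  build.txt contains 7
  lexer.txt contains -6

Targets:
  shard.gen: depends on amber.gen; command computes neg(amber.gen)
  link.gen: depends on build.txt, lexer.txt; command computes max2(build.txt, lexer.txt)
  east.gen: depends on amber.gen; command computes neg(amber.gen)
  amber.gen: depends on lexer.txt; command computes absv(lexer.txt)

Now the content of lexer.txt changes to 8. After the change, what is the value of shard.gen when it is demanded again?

Demanding shard.gen again yields -8.

First demand of the output computes:
  amber.gen = absv(-6) = 6
  shard.gen = neg(6) = -6

After the edit, cleaning proceeds:
  amber.gen: a read changed (lexer.txt -6->8) — executes, giving 8.
  shard.gen: a read changed (amber.gen 6->8) — executes, giving -8.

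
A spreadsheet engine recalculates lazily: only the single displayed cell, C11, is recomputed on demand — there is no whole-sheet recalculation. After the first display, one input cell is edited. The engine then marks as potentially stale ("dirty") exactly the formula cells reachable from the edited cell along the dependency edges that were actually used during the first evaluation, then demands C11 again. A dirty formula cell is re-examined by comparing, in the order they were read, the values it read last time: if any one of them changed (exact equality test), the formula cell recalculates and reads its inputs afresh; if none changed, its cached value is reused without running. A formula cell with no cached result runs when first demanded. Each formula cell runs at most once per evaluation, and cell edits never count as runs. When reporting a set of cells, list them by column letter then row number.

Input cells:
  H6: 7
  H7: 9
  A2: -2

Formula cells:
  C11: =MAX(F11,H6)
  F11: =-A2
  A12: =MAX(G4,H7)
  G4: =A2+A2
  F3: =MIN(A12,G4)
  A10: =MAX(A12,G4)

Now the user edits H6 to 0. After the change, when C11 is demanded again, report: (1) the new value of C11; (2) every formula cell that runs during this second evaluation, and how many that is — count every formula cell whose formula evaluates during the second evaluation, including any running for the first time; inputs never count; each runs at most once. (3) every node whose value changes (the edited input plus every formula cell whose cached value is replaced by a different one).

First evaluation (everything demanded from the output):
  F11 = -(-2) = 2
  C11 = MAX(2, 7) = 7

Propagation after the edit:
  C11: runs — H6 7->0; result 2.

New value of C11: 2.
Formula cells that run: C11 — 1 in total.
Values that change: C11, H6.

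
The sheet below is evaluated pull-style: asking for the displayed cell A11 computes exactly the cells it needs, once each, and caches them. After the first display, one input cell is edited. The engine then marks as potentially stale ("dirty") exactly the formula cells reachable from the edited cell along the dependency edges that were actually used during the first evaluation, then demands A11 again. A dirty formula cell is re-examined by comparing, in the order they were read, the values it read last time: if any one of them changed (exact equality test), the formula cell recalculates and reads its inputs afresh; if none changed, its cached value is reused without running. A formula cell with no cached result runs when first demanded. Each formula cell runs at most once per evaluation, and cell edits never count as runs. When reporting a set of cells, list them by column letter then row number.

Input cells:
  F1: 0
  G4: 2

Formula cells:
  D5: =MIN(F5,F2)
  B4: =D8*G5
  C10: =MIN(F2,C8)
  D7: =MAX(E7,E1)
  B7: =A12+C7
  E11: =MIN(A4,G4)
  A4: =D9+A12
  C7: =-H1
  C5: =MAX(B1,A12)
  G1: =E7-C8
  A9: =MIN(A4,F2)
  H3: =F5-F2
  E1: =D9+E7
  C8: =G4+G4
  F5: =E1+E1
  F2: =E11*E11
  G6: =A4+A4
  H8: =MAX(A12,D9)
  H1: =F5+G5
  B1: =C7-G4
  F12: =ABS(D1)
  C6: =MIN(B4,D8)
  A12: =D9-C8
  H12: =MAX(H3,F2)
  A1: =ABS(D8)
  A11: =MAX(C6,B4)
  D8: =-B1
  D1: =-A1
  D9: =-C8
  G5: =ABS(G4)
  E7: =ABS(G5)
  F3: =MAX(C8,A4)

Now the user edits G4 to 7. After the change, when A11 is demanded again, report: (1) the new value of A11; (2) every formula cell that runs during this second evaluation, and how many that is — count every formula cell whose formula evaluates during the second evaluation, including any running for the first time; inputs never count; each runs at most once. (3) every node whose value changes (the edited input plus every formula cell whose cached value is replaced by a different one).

Demanding A11 again yields 0.
10 formula cells run: B1, B4, C7, C8, D9, E1, E7, F5, G5, H1.
The nodes whose values change: C7, C8, D9, E1, E7, F5, G4, G5, H1.
Note where the cutoff bites: D8 is checked, finds nothing changed, and keeps its cache.

First demand of the output computes:
  C8 = 2 + 2 = 4
  D9 = -(4) = -4
  G5 = ABS(2) = 2
  E7 = ABS(2) = 2
  E1 = -4 + 2 = -2
  F5 = -2 + -2 = -4
  H1 = -4 + 2 = -2
  C7 = -(-2) = 2
  B1 = 2 - 2 = 0
  D8 = -(0) = 0
  B4 = 0 * 2 = 0
  C6 = MIN(0, 0) = 0
  A11 = MAX(0, 0) = 0

After the edit, cleaning proceeds:
  C8: a read changed (G4 2->7; G4 2->7) — executes, giving 14.
  D9: a read changed (C8 4->14) — executes, giving -14.
  G5: a read changed (G4 2->7) — executes, giving 7.
  E7: a read changed (G5 2->7) — executes, giving 7.
  E1: a read changed (D9 -4->-14; E7 2->7) — executes, giving -7.
  F5: a read changed (E1 -2->-7; E1 -2->-7) — executes, giving -14.
  H1: a read changed (F5 -4->-14; G5 2->7) — executes, giving -7.
  C7: a read changed (H1 -2->-7) — executes, giving 7.
  B1: a read changed (C7 2->7; G4 2->7) — executes, giving 0 — identical to its old value.
  D8: dirty, but its reads are unchanged (B1 unchanged); cached 0 stands.
  B4: a read changed (G5 2->7) — executes, giving 0 — identical to its old value.
  C6: dirty, but its reads are unchanged (B4 unchanged, D8 unchanged); cached 0 stands.
  A11: dirty, but its reads are unchanged (C6 unchanged, B4 unchanged); cached 0 stands.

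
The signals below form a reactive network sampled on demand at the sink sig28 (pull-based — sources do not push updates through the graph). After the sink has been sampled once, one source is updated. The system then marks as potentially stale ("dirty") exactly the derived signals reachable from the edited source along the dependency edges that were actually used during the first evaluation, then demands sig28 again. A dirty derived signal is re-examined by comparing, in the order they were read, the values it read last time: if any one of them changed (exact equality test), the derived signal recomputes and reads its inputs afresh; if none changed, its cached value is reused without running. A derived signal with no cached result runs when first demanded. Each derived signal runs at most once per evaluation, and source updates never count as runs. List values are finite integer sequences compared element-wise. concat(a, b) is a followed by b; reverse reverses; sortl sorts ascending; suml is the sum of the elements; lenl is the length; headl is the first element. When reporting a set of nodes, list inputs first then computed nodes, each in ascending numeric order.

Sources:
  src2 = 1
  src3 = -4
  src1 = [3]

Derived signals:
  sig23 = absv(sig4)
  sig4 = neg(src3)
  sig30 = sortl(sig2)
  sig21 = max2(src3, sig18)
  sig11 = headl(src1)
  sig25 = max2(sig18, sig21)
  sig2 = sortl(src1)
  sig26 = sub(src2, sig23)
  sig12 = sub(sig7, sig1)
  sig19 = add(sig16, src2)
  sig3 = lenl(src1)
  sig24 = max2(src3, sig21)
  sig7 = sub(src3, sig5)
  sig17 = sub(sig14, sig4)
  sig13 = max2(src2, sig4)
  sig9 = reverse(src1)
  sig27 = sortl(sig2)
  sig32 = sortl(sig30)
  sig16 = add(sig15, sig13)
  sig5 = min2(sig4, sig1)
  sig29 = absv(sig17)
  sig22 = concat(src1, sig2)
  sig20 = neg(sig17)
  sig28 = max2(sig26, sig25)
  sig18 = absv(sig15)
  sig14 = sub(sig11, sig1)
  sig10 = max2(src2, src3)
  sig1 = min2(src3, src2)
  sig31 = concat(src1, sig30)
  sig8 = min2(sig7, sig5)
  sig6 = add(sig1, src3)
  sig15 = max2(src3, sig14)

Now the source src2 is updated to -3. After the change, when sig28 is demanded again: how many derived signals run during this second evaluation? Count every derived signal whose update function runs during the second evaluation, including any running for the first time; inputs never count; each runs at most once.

Initial pass — values computed on the first demand:
  sig1 = min2(-4, 1) = -4
  sig4 = neg(-4) = 4
  sig11 = headl([3]) = 3
  sig14 = sub(3, -4) = 7
  sig15 = max2(-4, 7) = 7
  sig18 = absv(7) = 7
  sig21 = max2(-4, 7) = 7
  sig23 = absv(4) = 4
  sig25 = max2(7, 7) = 7
  sig26 = sub(1, 4) = -3
  sig28 = max2(-3, 7) = 7

Second demand — change propagation:
  sig1: re-runs because src2 1->-3; new result -4 (unchanged).
  sig14: re-examined; everything it read last time is the same (sig11 unchanged, sig1 unchanged) — cache 7 kept, no run.
  sig15: re-examined; everything it read last time is the same (src3 unchanged, sig14 unchanged) — cache 7 kept, no run.
  sig18: re-examined; everything it read last time is the same (sig15 unchanged) — cache 7 kept, no run.
  sig21: re-examined; everything it read last time is the same (src3 unchanged, sig18 unchanged) — cache 7 kept, no run.
  sig25: re-examined; everything it read last time is the same (sig18 unchanged, sig21 unchanged) — cache 7 kept, no run.
  sig26: re-runs because src2 1->-3; new result -7.
  sig28: re-runs because sig26 -3->-7; new result 7 (unchanged).

The important point: at sig14 every value read last time is unchanged, so the dirty flag clears without a run.

Run set: sig1, sig26, sig28 (3 run).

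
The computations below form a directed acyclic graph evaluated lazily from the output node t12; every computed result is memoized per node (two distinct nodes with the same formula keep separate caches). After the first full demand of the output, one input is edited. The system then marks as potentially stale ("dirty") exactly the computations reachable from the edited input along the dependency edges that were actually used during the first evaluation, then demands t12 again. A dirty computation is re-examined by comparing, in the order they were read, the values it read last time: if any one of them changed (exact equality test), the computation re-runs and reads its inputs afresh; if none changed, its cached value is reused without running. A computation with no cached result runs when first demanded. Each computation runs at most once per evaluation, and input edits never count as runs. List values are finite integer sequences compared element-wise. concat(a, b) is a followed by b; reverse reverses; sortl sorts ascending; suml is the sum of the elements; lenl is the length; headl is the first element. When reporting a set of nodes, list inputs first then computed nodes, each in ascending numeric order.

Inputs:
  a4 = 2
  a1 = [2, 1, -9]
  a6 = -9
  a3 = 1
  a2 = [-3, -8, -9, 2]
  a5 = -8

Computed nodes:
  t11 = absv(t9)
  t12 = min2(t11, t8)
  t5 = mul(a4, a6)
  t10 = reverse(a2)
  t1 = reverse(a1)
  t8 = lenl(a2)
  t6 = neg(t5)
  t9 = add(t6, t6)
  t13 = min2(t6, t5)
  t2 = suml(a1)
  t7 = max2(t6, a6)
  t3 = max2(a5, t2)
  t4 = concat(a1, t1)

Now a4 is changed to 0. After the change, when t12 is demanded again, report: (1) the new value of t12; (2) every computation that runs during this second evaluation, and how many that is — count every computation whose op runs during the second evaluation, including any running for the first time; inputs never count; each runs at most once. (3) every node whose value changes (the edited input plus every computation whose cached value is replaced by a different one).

Demanding t12 again yields 0.
5 computations run: t5, t6, t9, t11, t12.
The nodes whose values change: a4, t5, t6, t9, t11, t12.

First demand of the output computes:
  t5 = mul(2, -9) = -18
  t6 = neg(-18) = 18
  t8 = lenl([-3, -8, -9, 2]) = 4
  t9 = add(18, 18) = 36
  t11 = absv(36) = 36
  t12 = min2(36, 4) = 4

After the edit, cleaning proceeds:
  t5: a read changed (a4 2->0) — executes, giving 0.
  t6: a read changed (t5 -18->0) — executes, giving 0.
  t9: a read changed (t6 18->0; t6 18->0) — executes, giving 0.
  t11: a read changed (t9 36->0) — executes, giving 0.
  t12: a read changed (t11 36->0) — executes, giving 0.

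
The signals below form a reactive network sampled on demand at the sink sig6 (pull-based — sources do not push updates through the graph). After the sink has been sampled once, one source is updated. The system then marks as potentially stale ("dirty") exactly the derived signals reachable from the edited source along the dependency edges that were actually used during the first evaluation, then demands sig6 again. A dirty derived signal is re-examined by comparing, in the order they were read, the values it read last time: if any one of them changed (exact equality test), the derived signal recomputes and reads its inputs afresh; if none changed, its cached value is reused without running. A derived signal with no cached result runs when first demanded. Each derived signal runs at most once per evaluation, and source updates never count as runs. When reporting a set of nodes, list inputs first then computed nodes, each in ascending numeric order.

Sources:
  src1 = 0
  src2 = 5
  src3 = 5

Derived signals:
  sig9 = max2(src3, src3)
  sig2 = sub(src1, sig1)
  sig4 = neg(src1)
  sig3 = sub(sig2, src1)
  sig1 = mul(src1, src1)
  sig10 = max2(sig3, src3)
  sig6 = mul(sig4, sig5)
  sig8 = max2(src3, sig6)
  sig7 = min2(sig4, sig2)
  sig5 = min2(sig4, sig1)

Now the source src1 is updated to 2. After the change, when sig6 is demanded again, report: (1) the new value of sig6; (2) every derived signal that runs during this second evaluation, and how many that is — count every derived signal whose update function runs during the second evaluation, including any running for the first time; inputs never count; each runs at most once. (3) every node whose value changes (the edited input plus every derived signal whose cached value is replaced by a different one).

sig6 now evaluates to 4.
Run set: sig1, sig4, sig5, sig6 (4 run).
Changed values: src1, sig1, sig4, sig5, sig6.

Initial pass — values computed on the first demand:
  sig1 = mul(0, 0) = 0
  sig4 = neg(0) = 0
  sig5 = min2(0, 0) = 0
  sig6 = mul(0, 0) = 0

Second demand — change propagation:
  sig1: re-runs because src1 0->2; src1 0->2; new result 4.
  sig4: re-runs because src1 0->2; new result -2.
  sig5: re-runs because sig4 0->-2; sig1 0->4; new result -2.
  sig6: re-runs because sig4 0->-2; sig5 0->-2; new result 4.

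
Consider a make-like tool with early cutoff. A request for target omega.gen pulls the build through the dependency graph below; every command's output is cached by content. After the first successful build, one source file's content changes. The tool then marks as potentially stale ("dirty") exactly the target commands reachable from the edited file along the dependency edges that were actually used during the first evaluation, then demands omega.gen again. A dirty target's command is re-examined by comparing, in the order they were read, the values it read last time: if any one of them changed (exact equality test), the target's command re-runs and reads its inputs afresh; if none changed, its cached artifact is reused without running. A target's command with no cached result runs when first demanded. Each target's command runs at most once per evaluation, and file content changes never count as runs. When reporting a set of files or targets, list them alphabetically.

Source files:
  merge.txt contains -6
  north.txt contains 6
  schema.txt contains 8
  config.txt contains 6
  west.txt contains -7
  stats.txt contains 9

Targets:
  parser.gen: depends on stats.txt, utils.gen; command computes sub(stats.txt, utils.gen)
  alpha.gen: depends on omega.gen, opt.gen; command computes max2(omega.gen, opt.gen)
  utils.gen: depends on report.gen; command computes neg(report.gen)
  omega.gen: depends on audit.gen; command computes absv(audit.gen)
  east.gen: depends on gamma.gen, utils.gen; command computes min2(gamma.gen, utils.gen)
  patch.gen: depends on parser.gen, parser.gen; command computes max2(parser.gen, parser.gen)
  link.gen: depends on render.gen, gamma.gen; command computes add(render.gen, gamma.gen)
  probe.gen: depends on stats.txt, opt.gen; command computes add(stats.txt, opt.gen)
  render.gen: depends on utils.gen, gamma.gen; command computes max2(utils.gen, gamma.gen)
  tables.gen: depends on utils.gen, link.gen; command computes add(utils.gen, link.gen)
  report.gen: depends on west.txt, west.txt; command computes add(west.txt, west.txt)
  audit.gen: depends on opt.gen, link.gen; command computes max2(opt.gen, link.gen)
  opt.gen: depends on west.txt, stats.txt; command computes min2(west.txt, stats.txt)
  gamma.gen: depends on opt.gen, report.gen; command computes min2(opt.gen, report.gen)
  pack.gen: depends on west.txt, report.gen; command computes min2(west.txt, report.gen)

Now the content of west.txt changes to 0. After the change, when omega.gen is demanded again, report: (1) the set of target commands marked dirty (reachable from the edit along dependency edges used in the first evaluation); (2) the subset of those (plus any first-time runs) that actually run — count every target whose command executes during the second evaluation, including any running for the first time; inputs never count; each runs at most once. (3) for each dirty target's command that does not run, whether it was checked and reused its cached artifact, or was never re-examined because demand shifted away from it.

First demand of the output computes:
  opt.gen = min2(-7, 9) = -7
  report.gen = add(-7, -7) = -14
  gamma.gen = min2(-7, -14) = -14
  utils.gen = neg(-14) = 14
  render.gen = max2(14, -14) = 14
  link.gen = add(14, -14) = 0
  audit.gen = max2(-7, 0) = 0
  omega.gen = absv(0) = 0

After the edit, cleaning proceeds:
  opt.gen: a read changed (west.txt -7->0) — executes, giving 0.
  report.gen: a read changed (west.txt -7->0; west.txt -7->0) — executes, giving 0.
  gamma.gen: a read changed (opt.gen -7->0; report.gen -14->0) — executes, giving 0.
  utils.gen: a read changed (report.gen -14->0) — executes, giving 0.
  render.gen: a read changed (utils.gen 14->0; gamma.gen -14->0) — executes, giving 0.
  link.gen: a read changed (render.gen 14->0; gamma.gen -14->0) — executes, giving 0 — identical to its old value.
  audit.gen: a read changed (opt.gen -7->0) — executes, giving 0 — identical to its old value.
  omega.gen: dirty, but its reads are unchanged (audit.gen unchanged); cached 0 stands.

Note where the cutoff bites: omega.gen is checked, finds nothing changed, and keeps its cache.

The edit dirties: audit.gen, gamma.gen, link.gen, omega.gen, opt.gen, render.gen, report.gen, utils.gen.
7 target commands run: audit.gen, gamma.gen, link.gen, opt.gen, render.gen, report.gen, utils.gen.
Cache hits after checking: omega.gen.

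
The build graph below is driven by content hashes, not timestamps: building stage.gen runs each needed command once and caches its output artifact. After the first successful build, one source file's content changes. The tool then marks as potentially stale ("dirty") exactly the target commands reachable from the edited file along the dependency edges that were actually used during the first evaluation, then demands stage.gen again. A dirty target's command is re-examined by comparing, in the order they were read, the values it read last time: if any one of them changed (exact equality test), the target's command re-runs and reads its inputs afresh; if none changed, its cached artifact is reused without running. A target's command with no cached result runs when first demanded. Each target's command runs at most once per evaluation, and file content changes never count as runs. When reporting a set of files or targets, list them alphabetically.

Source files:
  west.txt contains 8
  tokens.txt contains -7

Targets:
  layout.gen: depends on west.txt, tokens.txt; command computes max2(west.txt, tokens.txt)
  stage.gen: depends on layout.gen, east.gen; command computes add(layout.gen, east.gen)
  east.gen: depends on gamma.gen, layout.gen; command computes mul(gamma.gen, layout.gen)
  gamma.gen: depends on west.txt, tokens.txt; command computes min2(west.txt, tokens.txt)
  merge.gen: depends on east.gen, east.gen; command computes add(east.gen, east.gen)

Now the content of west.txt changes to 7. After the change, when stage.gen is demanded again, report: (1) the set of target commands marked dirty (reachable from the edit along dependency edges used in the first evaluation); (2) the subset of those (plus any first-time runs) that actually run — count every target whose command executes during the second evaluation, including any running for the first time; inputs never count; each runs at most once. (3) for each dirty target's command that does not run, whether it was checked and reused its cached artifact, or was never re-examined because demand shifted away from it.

Initial pass — values computed on the first demand:
  gamma.gen = min2(8, -7) = -7
  layout.gen = max2(8, -7) = 8
  east.gen = mul(-7, 8) = -56
  stage.gen = add(8, -56) = -48

Second demand — change propagation:
  gamma.gen: re-runs because west.txt 8->7; new result -7 (unchanged).
  layout.gen: re-runs because west.txt 8->7; new result 7.
  east.gen: re-runs because layout.gen 8->7; new result -49.
  stage.gen: re-runs because layout.gen 8->7; east.gen -56->-49; new result -42.

Dirty set: east.gen, gamma.gen, layout.gen, stage.gen.
Run set: east.gen, gamma.gen, layout.gen, stage.gen (4 run).
All dirty target commands ended up running.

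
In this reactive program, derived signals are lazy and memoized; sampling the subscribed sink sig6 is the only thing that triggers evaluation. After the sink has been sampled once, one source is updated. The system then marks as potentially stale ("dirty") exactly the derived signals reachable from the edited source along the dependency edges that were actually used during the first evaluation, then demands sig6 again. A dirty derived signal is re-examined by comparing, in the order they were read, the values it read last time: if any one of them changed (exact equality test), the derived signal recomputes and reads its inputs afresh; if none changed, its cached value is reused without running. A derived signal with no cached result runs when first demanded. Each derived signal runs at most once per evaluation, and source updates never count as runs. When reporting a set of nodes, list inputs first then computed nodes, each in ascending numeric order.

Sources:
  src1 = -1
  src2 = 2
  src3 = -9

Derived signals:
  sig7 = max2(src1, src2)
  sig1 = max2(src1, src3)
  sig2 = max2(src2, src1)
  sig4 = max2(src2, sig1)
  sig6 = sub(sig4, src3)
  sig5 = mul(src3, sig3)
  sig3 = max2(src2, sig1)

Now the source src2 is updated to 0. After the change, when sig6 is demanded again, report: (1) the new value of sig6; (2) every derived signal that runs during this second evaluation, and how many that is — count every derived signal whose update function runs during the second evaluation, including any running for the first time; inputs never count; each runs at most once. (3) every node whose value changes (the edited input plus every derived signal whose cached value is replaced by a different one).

First demand of the output computes:
  sig1 = max2(-1, -9) = -1
  sig4 = max2(2, -1) = 2
  sig6 = sub(2, -9) = 11

After the edit, cleaning proceeds:
  sig4: a read changed (src2 2->0) — executes, giving 0.
  sig6: a read changed (sig4 2->0) — executes, giving 9.

Demanding sig6 again yields 9.
2 derived signals run: sig4, sig6.
The nodes whose values change: src2, sig4, sig6.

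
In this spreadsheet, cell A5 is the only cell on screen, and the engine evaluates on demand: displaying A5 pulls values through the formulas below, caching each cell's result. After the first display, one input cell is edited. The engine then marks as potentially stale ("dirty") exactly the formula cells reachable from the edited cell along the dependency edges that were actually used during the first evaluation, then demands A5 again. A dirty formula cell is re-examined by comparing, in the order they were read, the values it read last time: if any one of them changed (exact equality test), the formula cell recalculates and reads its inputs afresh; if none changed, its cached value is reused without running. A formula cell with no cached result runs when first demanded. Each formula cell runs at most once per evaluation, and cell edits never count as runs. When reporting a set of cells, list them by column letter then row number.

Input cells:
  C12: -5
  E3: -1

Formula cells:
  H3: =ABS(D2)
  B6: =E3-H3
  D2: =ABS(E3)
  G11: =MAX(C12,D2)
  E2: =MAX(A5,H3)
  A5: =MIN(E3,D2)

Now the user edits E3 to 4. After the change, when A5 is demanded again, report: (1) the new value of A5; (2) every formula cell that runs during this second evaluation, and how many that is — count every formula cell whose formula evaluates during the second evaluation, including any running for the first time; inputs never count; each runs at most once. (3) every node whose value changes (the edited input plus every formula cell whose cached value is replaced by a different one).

Initial pass — values computed on the first demand:
  D2 = ABS(-1) = 1
  A5 = MIN(-1, 1) = -1

Second demand — change propagation:
  D2: re-runs because E3 -1->4; new result 4.
  A5: re-runs because E3 -1->4; D2 1->4; new result 4.

A5 now evaluates to 4.
Run set: A5, D2 (2 run).
Changed values: A5, D2, E3.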